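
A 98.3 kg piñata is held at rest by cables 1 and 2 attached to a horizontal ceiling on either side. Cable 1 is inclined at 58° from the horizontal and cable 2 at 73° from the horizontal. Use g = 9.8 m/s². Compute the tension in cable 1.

T_1 ≈ 373 N

Weight W = 98.3 × 9.8 = 963.3 N acts straight down.
Horizontal: T_1 cos 58° = T_2 cos 73°  →  T_2 = 1.812 T_1.
Vertical: T_1 sin 58° + T_2 sin 73° = 963.3.
Substituting the horizontal relation into the vertical equation gives 2.581 T_1 = 963.3, so T_1 = 373.2 N.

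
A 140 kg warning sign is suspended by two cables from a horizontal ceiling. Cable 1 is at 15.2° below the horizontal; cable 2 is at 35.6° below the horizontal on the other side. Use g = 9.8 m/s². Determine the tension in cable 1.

T_1 ≈ 1440 N

Weight W = 140 × 9.8 = 1372 N acts straight down.
Horizontal: T_1 cos 15.2° = T_2 cos 35.6°  →  T_2 = 1.187 T_1.
Vertical: T_1 sin 15.2° + T_2 sin 35.6° = 1372.
Substituting the horizontal relation into the vertical equation gives 0.9531 T_1 = 1372, so T_1 = 1440 N.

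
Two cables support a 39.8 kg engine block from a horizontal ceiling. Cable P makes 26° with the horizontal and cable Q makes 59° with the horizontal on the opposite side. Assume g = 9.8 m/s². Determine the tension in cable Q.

Weight W = 39.8 × 9.8 = 390 N acts straight down.
Horizontal: T_P cos 26° = T_Q cos 59°  →  T_P = 0.573 T_Q.
Vertical: T_P sin 26° + T_Q sin 59° = 390.
Substituting the horizontal relation into the vertical equation gives 1.108 T_Q = 390, so T_Q = 351.9 N.

T_Q ≈ 352 N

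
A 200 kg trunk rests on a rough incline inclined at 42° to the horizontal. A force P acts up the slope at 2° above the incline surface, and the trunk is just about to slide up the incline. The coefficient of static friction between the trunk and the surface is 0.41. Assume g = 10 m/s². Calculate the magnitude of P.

P ≈ 1920 N

On the verge of sliding up the incline, friction equals μN and acts down the slope.
Perpendicular: N + P sin 2° = W cos 42° = 1486 N.
Along incline: P cos 2° = W sin 42° + μN  with W sin 42° = 1338 N.
Solving the pair for P and N: P = 1921 N, N = 1419 N (and f = μN = 581.9 N).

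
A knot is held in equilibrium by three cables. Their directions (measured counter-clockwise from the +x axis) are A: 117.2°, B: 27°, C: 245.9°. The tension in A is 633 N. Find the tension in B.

Resolve: ΣF_x = 633 cos 117.2° + T_B cos 27° + T_C cos 245.9° = 0.
        ΣF_y = 633 sin 117.2° + T_B sin 27° + T_C sin 245.9° = 0.
The known terms sum to (-289.3, 563) N, so 0.8910 T_B − 0.4083 T_C = 289.3 and 0.4540 T_B − 0.9128 T_C = -563.
Solving simultaneously: T_B = 786.7 N, T_C = 1008 N.

T_B ≈ 787 N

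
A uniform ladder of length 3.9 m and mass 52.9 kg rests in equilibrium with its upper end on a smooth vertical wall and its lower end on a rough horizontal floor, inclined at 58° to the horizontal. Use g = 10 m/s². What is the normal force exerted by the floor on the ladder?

ΣF_y = 0: N_floor = 52.9×10 = 529 N.

N_floor ≈ 529 N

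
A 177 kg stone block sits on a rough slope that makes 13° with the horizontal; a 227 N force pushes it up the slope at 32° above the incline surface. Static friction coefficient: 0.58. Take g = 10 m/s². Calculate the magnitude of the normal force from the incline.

Axes along / perpendicular to the incline. W sin 13° = 398.2 N down-slope; W cos 13° = 1725 N into the surface.
Perpendicular: N = W cos 13° − P sin 32° = 1725 − 120.3 = 1604 N.
Along incline: P cos 32° + f = W sin 13° (friction acts up-slope) → f = 398.2 − 192.5 = 205.7 N.
|f| = 205.7 N ≤ μN = 930.5 N, so the stone block is indeed static.

N ≈ 1600 N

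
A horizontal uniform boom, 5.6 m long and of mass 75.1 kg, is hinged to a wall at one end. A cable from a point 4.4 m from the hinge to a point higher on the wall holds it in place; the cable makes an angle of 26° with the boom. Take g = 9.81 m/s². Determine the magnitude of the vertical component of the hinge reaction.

|H_y| ≈ 268 N

Take torques about the hinge: T sin 26° · 4.4 = 75.1×9.81×2.8 = 2062.8 N·m.
So T = 2062.8 / (0.4384 × 4.4) = 1069.5 N.
ΣF_y = 0: H_y = (75.1×9.81) − T sin 26° = 736.73 − 468.83 = 267.9 N.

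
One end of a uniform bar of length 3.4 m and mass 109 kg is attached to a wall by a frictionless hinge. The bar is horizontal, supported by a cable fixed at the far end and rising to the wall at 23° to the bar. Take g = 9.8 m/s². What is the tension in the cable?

T ≈ 1370 N

Take torques about the hinge: T sin 23° · 3.4 = 109×9.8×1.7 = 1815.9 N·m.
So T = 1815.9 / (0.3907 × 3.4) = 1366.9 N.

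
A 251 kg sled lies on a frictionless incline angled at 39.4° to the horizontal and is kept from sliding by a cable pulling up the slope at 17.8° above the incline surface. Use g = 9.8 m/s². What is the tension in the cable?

Take axes along and perpendicular to the incline. Weight components: W sin 39.4° = 1561 N down-slope, W cos 39.4° = 1901 N into the surface.
Along incline: T cos 17.8° = W sin 39.4° → T = 1640 N.
Perpendicular: N = W cos 39.4° − T sin 17.8° = 1399 N.

T ≈ 1640 N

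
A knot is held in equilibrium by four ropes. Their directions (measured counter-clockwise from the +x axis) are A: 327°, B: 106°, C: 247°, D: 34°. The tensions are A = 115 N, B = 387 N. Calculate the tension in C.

Resolve: ΣF_x = 115 cos 327° + 387 cos 106° + T_C cos 247° + T_D cos 34° = 0.
        ΣF_y = 115 sin 327° + 387 sin 106° + T_C sin 247° + T_D sin 34° = 0.
The known terms sum to (-10.22, 309.4) N, so -0.3907 T_C + 0.8290 T_D = 10.22 and -0.9205 T_C + 0.5592 T_D = -309.4.
Solving simultaneously: T_C = 481.4 N, T_D = 239.2 N.

T_C ≈ 481 N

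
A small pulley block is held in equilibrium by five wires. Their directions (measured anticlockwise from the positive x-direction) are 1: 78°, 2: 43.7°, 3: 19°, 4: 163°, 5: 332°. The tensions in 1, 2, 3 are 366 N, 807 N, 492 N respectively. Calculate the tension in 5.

Resolve: ΣF_x = 366 cos 78° + 807 cos 43.7° + 492 cos 19° + T_4 cos 163° + T_5 cos 332° = 0.
        ΣF_y = 366 sin 78° + 807 sin 43.7° + 492 sin 19° + T_4 sin 163° + T_5 sin 332° = 0.
The known terms sum to (1125, 1076) N, so -0.9563 T_4 + 0.8829 T_5 = -1125 and 0.2924 T_4 − 0.4695 T_5 = -1076.
Solving simultaneously: T_4 = 7745 N, T_5 = 7115 N.

T_5 ≈ 7110 N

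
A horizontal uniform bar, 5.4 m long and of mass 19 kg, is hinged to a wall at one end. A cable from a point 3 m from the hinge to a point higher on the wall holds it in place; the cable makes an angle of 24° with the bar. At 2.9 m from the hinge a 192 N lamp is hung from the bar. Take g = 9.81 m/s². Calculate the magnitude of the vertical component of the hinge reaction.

|H_y| ≈ 25 N

Take torques about the hinge: T sin 24° · 3 = 19×9.81×2.7 + 192×2.9 = 1060.1 N·m.
So T = 1060.1 / (0.4067 × 3) = 868.75 N.
ΣF_y = 0: H_y = (19×9.81 + 192) − T sin 24° = 378.39 − 353.35 = 25.039 N.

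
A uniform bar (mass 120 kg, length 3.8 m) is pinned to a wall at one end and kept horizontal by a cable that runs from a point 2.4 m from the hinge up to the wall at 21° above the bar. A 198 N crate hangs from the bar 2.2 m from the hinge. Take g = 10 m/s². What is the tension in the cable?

Take torques about the hinge: T sin 21° · 2.4 = 120×10×1.9 + 198×2.2 = 2715.6 N·m.
So T = 2715.6 / (0.3584 × 2.4) = 3157.4 N.

T ≈ 3160 N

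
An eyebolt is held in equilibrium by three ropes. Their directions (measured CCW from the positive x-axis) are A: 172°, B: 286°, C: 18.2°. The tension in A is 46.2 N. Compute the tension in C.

T_C ≈ 42.2 N

Resolve: ΣF_x = 46.2 cos 172° + T_B cos 286° + T_C cos 18.2° = 0.
        ΣF_y = 46.2 sin 172° + T_B sin 286° + T_C sin 18.2° = 0.
The known terms sum to (-45.75, 6.43) N, so 0.2756 T_B + 0.9500 T_C = 45.75 and -0.9613 T_B + 0.3123 T_C = -6.43.
Solving simultaneously: T_B = 20.41 N, T_C = 42.24 N.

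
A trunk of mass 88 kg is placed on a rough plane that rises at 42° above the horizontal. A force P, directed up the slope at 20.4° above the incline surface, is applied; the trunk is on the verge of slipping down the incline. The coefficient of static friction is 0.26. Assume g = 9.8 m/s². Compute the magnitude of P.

On the verge of sliding down the incline, friction equals μN and acts up the slope.
Perpendicular: N + P sin 20.4° = W cos 42° = 640.9 N.
Along incline: P cos 20.4° + μN = W sin 42° with W sin 42° = 577.1 N.
Solving the pair for P and N: P = 484.8 N, N = 471.9 N (and f = μN = 122.7 N).

P ≈ 485 N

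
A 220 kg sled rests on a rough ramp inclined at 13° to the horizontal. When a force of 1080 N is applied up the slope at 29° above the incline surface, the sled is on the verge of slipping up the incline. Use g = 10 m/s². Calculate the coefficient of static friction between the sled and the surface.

μ ≈ 0.278

On the verge of sliding up the incline, friction is at its maximum μN and acts down the slope.
Perpendicular to incline: N = W cos 13° − P sin 29° = 2144 − 523.6 = 1620 N.
Along incline: P cos 29° − μN = W sin 13° → μ = −(W sin 13° − P cos 29°) / N = 0.2776.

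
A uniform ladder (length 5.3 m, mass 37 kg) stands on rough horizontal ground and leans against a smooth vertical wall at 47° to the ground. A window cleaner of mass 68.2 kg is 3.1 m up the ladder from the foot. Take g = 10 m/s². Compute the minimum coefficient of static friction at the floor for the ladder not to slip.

ΣF_y = 0: N_floor = 37×10 + 68.2×10 = 1052 N.
Torques about the foot: N_wall · 5.3 sin 47° = 37×10×2.65 cos 47° + 68.2×10×3.1 cos 47° → N_wall = 544.5 N.
ΣF_x = 0: f_floor = N_wall = 544.5 N.
μ_min = f_floor / N_floor = 544.5 / 1052 = 0.5176.

μ_min ≈ 0.518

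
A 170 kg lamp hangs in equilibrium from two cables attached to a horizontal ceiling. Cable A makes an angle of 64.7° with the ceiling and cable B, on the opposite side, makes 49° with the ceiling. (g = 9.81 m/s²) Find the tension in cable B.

T_B ≈ 778 N

Weight W = 170 × 9.81 = 1668 N acts straight down.
Horizontal: T_A cos 64.7° = T_B cos 49°  →  T_A = 1.535 T_B.
Vertical: T_A sin 64.7° + T_B sin 49° = 1668.
Substituting the horizontal relation into the vertical equation gives 2.143 T_B = 1668, so T_B = 778.3 N.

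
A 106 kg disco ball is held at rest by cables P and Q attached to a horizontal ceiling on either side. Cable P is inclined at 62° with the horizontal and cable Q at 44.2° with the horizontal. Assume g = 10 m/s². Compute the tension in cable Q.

Weight W = 106 × 10 = 1060 N acts straight down.
Horizontal: T_P cos 62° = T_Q cos 44.2°  →  T_P = 1.527 T_Q.
Vertical: T_P sin 62° + T_Q sin 44.2° = 1060.
Substituting the horizontal relation into the vertical equation gives 2.045 T_Q = 1060, so T_Q = 518.2 N.

T_Q ≈ 518 N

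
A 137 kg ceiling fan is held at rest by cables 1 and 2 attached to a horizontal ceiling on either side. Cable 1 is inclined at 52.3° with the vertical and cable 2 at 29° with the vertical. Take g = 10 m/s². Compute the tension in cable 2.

Angles from the horizontal: cable 1 is 90° − 52.3° = 37.7°, cable 2 is 90° − 29° = 61°.
Weight W = 137 × 10 = 1370 N acts straight down.
Horizontal: T_1 cos 37.7° = T_2 cos 61°  →  T_1 = 0.6127 T_2.
Vertical: T_1 sin 37.7° + T_2 sin 61° = 1370.
Substituting the horizontal relation into the vertical equation gives 1.249 T_2 = 1370, so T_2 = 1097 N.

T_2 ≈ 1100 N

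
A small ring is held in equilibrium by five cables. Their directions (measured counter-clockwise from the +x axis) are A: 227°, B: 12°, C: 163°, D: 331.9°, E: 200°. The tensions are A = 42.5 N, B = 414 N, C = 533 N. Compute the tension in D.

Resolve: ΣF_x = 42.5 cos 227° + 414 cos 12° + 533 cos 163° + T_D cos 331.9° + T_E cos 200° = 0.
        ΣF_y = 42.5 sin 227° + 414 sin 12° + 533 sin 163° + T_D sin 331.9° + T_E sin 200° = 0.
The known terms sum to (-133.7, 210.8) N, so 0.8821 T_D − 0.9397 T_E = 133.7 and -0.4710 T_D − 0.3420 T_E = -210.8.
Solving simultaneously: T_D = 327.6 N, T_E = 165.2 N.

T_D ≈ 328 N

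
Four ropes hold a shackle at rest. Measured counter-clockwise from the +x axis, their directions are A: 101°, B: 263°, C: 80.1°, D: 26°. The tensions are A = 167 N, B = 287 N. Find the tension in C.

T_C ≈ 98 N

Resolve: ΣF_x = 167 cos 101° + 287 cos 263° + T_C cos 80.1° + T_D cos 26° = 0.
        ΣF_y = 167 sin 101° + 287 sin 263° + T_C sin 80.1° + T_D sin 26° = 0.
The known terms sum to (-66.84, -120.9) N, so 0.1719 T_C + 0.8988 T_D = 66.84 and 0.9851 T_C + 0.4384 T_D = 120.9.
Solving simultaneously: T_C = 98.01 N, T_D = 55.62 N.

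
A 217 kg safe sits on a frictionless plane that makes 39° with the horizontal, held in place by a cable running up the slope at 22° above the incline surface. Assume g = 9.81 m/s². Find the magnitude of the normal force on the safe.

Take axes along and perpendicular to the incline. Weight components: W sin 39° = 1340 N down-slope, W cos 39° = 1654 N into the surface.
Along incline: T cos 22° = W sin 39° → T = 1445 N.
Perpendicular: N = W cos 39° − T sin 22° = 1113 N.

N ≈ 1110 N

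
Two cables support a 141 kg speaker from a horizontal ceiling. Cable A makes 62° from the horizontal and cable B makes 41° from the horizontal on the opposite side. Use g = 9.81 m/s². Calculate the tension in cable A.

Weight W = 141 × 9.81 = 1383 N acts straight down.
Horizontal: T_A cos 62° = T_B cos 41°  →  T_B = 0.6221 T_A.
Vertical: T_A sin 62° + T_B sin 41° = 1383.
Substituting the horizontal relation into the vertical equation gives 1.291 T_A = 1383, so T_A = 1071 N.

T_A ≈ 1070 N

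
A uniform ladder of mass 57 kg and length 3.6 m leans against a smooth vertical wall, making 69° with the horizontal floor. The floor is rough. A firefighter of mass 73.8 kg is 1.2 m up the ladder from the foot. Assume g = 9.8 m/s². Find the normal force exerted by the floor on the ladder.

ΣF_y = 0: N_floor = 57×9.8 + 73.8×9.8 = 1281.8 N.

N_floor ≈ 1280 N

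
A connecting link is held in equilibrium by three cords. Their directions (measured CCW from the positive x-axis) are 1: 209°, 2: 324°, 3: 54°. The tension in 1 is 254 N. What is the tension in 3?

T_3 ≈ 230 N

Resolve: ΣF_x = 254 cos 209° + T_2 cos 324° + T_3 cos 54° = 0.
        ΣF_y = 254 sin 209° + T_2 sin 324° + T_3 sin 54° = 0.
The known terms sum to (-222.2, -123.1) N, so 0.8090 T_2 + 0.5878 T_3 = 222.2 and -0.5878 T_2 + 0.8090 T_3 = 123.1.
Solving simultaneously: T_2 = 107.3 N, T_3 = 230.2 N.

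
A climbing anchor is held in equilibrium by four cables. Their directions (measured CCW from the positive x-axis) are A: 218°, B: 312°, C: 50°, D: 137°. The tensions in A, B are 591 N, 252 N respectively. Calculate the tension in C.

Resolve: ΣF_x = 591 cos 218° + 252 cos 312° + T_C cos 50° + T_D cos 137° = 0.
        ΣF_y = 591 sin 218° + 252 sin 312° + T_C sin 50° + T_D sin 137° = 0.
The known terms sum to (-297.1, -551.1) N, so 0.6428 T_C − 0.7314 T_D = 297.1 and 0.7660 T_C + 0.6820 T_D = 551.1.
Solving simultaneously: T_C = 606.5 N, T_D = 126.8 N.

T_C ≈ 607 N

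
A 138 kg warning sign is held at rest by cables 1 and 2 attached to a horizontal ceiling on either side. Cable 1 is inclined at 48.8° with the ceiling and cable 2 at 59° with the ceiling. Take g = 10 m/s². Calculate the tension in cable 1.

T_1 ≈ 746 N

Weight W = 138 × 10 = 1380 N acts straight down.
Horizontal: T_1 cos 48.8° = T_2 cos 59°  →  T_2 = 1.279 T_1.
Vertical: T_1 sin 48.8° + T_2 sin 59° = 1380.
Substituting the horizontal relation into the vertical equation gives 1.849 T_1 = 1380, so T_1 = 746.5 N.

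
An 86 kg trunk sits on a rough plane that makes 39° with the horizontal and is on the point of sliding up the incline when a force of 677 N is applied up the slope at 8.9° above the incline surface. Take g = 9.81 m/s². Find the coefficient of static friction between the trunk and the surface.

On the verge of sliding up the incline, friction is at its maximum μN and acts down the slope.
Perpendicular to incline: N = W cos 39° − P sin 8.9° = 655.6 − 104.7 = 550.9 N.
Along incline: P cos 8.9° − μN = W sin 39° → μ = −(W sin 39° − P cos 8.9°) / N = 0.2503.

μ ≈ 0.250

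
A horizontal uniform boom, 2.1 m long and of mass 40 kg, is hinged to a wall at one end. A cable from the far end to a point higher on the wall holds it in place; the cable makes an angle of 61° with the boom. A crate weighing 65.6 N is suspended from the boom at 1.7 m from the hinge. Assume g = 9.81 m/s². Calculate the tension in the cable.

T ≈ 285 N

Take torques about the hinge: T sin 61° · 2.1 = 40×9.81×1.05 + 65.6×1.7 = 523.54 N·m.
So T = 523.54 / (0.8746 × 2.1) = 285.04 N.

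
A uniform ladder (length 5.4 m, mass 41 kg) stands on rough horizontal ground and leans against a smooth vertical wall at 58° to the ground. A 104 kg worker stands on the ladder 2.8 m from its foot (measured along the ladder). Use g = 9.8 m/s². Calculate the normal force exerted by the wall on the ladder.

N_wall ≈ 456 N

Torques about the foot: N_wall · 5.4 sin 58° = 41×9.8×2.7 cos 58° + 104×9.8×2.8 cos 58° → N_wall = 455.76 N.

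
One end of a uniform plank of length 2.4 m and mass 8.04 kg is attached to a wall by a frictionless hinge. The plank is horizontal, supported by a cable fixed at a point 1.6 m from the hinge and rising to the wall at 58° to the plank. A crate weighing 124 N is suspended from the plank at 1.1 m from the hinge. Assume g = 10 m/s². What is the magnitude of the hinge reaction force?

Take torques about the hinge: T sin 58° · 1.6 = 8.04×10×1.2 + 124×1.1 = 232.88 N·m.
So T = 232.88 / (0.8480 × 1.6) = 171.63 N.
ΣF_x = 0: H_x = T cos 58° = 90.95 N.
ΣF_y = 0: H_y = (8.04×10 + 124) − T sin 58° = 204.4 − 145.55 = 58.85 N.
|H| = √(H_x² + H_y²) = √((90.95)² + (58.85)²) = 108.33 N.

|H| ≈ 108 N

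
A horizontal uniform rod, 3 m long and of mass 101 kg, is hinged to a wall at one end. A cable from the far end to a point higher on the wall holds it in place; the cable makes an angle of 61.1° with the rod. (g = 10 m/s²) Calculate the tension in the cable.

T ≈ 577 N

Take torques about the hinge: T sin 61.1° · 3 = 101×10×1.5 = 1515 N·m.
So T = 1515 / (0.8755 × 3) = 576.84 N.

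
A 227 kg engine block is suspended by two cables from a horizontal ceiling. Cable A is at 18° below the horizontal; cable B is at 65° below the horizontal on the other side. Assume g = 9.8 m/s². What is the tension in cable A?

Weight W = 227 × 9.8 = 2225 N acts straight down.
Horizontal: T_A cos 18° = T_B cos 65°  →  T_B = 2.25 T_A.
Vertical: T_A sin 18° + T_B sin 65° = 2225.
Substituting the horizontal relation into the vertical equation gives 2.349 T_A = 2225, so T_A = 947.2 N.

T_A ≈ 947 N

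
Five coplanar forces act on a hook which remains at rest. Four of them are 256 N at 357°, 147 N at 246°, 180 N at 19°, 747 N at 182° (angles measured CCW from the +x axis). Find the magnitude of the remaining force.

Sum the known components: ΣF_x = -380.5 N, ΣF_y = -115.2 N.
For equilibrium the remaining force must supply (−ΣF_x, −ΣF_y) = (380.5, 115.2) N.
Magnitude = √((380.5)² + (115.2)²) = 397.5 N; direction = atan2(115.2, 380.5) = 16.8°.

F ≈ 398 N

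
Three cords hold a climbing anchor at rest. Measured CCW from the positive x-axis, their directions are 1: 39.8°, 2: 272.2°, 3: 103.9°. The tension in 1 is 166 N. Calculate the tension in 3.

Resolve: ΣF_x = 166 cos 39.8° + T_2 cos 272.2° + T_3 cos 103.9° = 0.
        ΣF_y = 166 sin 39.8° + T_2 sin 272.2° + T_3 sin 103.9° = 0.
The known terms sum to (127.5, 106.3) N, so 0.0384 T_2 − 0.2402 T_3 = -127.5 and -0.9993 T_2 + 0.9707 T_3 = -106.3.
Solving simultaneously: T_2 = 736.4 N, T_3 = 648.6 N.

T_3 ≈ 649 N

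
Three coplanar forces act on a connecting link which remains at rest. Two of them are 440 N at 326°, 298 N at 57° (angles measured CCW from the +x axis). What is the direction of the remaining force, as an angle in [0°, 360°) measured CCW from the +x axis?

Sum the known components: ΣF_x = 527.1 N, ΣF_y = 3.879 N.
For equilibrium the remaining force must supply (−ΣF_x, −ΣF_y) = (-527.1, -3.879) N.
Magnitude = √((-527.1)² + (-3.879)²) = 527.1 N; direction = atan2(-3.879, -527.1) = 180.4°.

θ ≈ 180°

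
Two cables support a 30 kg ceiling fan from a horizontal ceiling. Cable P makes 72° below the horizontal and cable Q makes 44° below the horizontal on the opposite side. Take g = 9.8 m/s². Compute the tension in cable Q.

Weight W = 30 × 9.8 = 294 N acts straight down.
Horizontal: T_P cos 72° = T_Q cos 44°  →  T_P = 2.328 T_Q.
Vertical: T_P sin 72° + T_Q sin 44° = 294.
Substituting the horizontal relation into the vertical equation gives 2.909 T_Q = 294, so T_Q = 101.1 N.

T_Q ≈ 101 N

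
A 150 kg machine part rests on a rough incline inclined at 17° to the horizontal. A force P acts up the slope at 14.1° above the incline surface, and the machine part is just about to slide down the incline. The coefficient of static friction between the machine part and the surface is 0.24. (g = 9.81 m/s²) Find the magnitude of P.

P ≈ 101 N

On the verge of sliding down the incline, friction equals μN and acts up the slope.
Perpendicular: N + P sin 14.1° = W cos 17° = 1407 N.
Along incline: P cos 14.1° + μN = W sin 17° with W sin 17° = 430.2 N.
Solving the pair for P and N: P = 101.5 N, N = 1382 N (and f = μN = 331.8 N).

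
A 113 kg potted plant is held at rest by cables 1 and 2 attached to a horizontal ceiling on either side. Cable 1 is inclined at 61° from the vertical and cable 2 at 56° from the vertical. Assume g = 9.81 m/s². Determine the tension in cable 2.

T_2 ≈ 1090 N

Angles from the horizontal: cable 1 is 90° − 61° = 29°, cable 2 is 90° − 56° = 34°.
Weight W = 113 × 9.81 = 1109 N acts straight down.
Horizontal: T_1 cos 29° = T_2 cos 34°  →  T_1 = 0.9479 T_2.
Vertical: T_1 sin 29° + T_2 sin 34° = 1109.
Substituting the horizontal relation into the vertical equation gives 1.019 T_2 = 1109, so T_2 = 1088 N.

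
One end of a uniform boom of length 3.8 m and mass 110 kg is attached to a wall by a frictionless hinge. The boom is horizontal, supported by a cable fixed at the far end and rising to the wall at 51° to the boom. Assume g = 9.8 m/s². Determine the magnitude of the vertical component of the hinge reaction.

|H_y| ≈ 539 N

Take torques about the hinge: T sin 51° · 3.8 = 110×9.8×1.9 = 2048.2 N·m.
So T = 2048.2 / (0.7771 × 3.8) = 693.56 N.
ΣF_y = 0: H_y = (110×9.8) − T sin 51° = 1078 − 539 = 539 N.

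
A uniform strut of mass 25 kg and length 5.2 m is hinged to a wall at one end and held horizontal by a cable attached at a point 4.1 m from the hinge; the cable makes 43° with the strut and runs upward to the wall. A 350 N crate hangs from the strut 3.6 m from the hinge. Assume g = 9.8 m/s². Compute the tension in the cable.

Take torques about the hinge: T sin 43° · 4.1 = 25×9.8×2.6 + 350×3.6 = 1897 N·m.
So T = 1897 / (0.6820 × 4.1) = 678.42 N.

T ≈ 678 N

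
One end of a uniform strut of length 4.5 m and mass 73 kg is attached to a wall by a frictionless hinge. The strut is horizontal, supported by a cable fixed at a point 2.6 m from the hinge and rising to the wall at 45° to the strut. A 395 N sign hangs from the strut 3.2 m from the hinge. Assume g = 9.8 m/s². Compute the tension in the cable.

T ≈ 1560 N

Take torques about the hinge: T sin 45° · 2.6 = 73×9.8×2.25 + 395×3.2 = 2873.7 N·m.
So T = 2873.7 / (0.7071 × 2.6) = 1563.1 N.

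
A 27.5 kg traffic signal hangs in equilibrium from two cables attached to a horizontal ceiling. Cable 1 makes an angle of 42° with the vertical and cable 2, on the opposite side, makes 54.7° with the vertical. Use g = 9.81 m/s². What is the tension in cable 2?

Angles from the horizontal: cable 1 is 90° − 42° = 48°, cable 2 is 90° − 54.7° = 35.3°.
Weight W = 27.5 × 9.81 = 269.8 N acts straight down.
Horizontal: T_1 cos 48° = T_2 cos 35.3°  →  T_1 = 1.22 T_2.
Vertical: T_1 sin 48° + T_2 sin 35.3° = 269.8.
Substituting the horizontal relation into the vertical equation gives 1.484 T_2 = 269.8, so T_2 = 181.8 N.

T_2 ≈ 182 N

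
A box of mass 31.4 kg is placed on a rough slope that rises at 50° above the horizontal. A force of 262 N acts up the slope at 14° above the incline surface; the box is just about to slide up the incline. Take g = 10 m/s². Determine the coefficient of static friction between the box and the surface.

On the verge of sliding up the incline, friction is at its maximum μN and acts down the slope.
Perpendicular to incline: N = W cos 50° − P sin 14° = 201.8 − 63.38 = 138.5 N.
Along incline: P cos 14° − μN = W sin 50° → μ = −(W sin 50° − P cos 14°) / N = 0.0988.

μ ≈ 0.0988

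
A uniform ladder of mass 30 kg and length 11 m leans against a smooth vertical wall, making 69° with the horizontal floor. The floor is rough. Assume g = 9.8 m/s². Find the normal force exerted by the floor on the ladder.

ΣF_y = 0: N_floor = 30×9.8 = 294 N.

N_floor ≈ 294 N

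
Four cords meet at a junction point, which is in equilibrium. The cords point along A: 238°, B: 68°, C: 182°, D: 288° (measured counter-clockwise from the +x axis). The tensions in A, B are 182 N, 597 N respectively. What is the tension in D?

T_D ≈ 410 N

Resolve: ΣF_x = 182 cos 238° + 597 cos 68° + T_C cos 182° + T_D cos 288° = 0.
        ΣF_y = 182 sin 238° + 597 sin 68° + T_C sin 182° + T_D sin 288° = 0.
The known terms sum to (127.2, 399.2) N, so -0.9994 T_C + 0.3090 T_D = -127.2 and -0.0349 T_C − 0.9511 T_D = -399.2.
Solving simultaneously: T_C = 254.2 N, T_D = 410.4 N.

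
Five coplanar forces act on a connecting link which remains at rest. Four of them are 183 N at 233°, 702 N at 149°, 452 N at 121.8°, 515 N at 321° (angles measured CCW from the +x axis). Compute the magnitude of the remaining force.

F ≈ 615 N

Sum the known components: ΣF_x = -549.8 N, ΣF_y = 275.5 N.
For equilibrium the remaining force must supply (−ΣF_x, −ΣF_y) = (549.8, -275.5) N.
Magnitude = √((549.8)² + (-275.5)²) = 615 N; direction = atan2(-275.5, 549.8) = 333.4°.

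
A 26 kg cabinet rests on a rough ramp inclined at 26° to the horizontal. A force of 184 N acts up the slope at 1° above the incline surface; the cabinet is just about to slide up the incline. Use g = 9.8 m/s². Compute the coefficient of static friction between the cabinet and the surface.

On the verge of sliding up the incline, friction is at its maximum μN and acts down the slope.
Perpendicular to incline: N = W cos 26° − P sin 1° = 229 − 3.211 = 225.8 N.
Along incline: P cos 1° − μN = W sin 26° → μ = −(W sin 26° − P cos 1°) / N = 0.3201.

μ ≈ 0.320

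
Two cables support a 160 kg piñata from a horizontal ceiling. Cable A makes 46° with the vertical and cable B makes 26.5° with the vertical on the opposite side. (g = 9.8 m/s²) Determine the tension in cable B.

T_B ≈ 1180 N

Angles from the horizontal: cable A is 90° − 46° = 44°, cable B is 90° − 26.5° = 63.5°.
Weight W = 160 × 9.8 = 1568 N acts straight down.
Horizontal: T_A cos 44° = T_B cos 63.5°  →  T_A = 0.6203 T_B.
Vertical: T_A sin 44° + T_B sin 63.5° = 1568.
Substituting the horizontal relation into the vertical equation gives 1.326 T_B = 1568, so T_B = 1183 N.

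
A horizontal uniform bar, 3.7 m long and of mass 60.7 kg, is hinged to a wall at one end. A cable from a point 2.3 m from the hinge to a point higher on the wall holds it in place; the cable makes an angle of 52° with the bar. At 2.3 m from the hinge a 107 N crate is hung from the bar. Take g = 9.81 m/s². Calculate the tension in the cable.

Take torques about the hinge: T sin 52° · 2.3 = 60.7×9.81×1.85 + 107×2.3 = 1347.7 N·m.
So T = 1347.7 / (0.7880 × 2.3) = 743.6 N.

T ≈ 744 N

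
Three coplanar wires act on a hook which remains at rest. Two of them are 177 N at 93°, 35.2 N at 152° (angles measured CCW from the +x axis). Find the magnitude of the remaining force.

F ≈ 197 N

Sum the known components: ΣF_x = -40.34 N, ΣF_y = 193.3 N.
For equilibrium the remaining force must supply (−ΣF_x, −ΣF_y) = (40.34, -193.3) N.
Magnitude = √((40.34)² + (-193.3)²) = 197.4 N; direction = atan2(-193.3, 40.34) = 281.8°.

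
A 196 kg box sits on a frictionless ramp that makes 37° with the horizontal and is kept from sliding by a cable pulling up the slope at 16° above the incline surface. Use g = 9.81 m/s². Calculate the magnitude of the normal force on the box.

N ≈ 1200 N

Take axes along and perpendicular to the incline. Weight components: W sin 37° = 1157 N down-slope, W cos 37° = 1536 N into the surface.
Along incline: T cos 16° = W sin 37° → T = 1204 N.
Perpendicular: N = W cos 37° − T sin 16° = 1204 N.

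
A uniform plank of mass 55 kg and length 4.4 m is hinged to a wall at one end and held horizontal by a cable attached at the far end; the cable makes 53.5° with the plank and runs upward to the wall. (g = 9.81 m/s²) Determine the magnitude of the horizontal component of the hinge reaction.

H_x ≈ 200 N

Take torques about the hinge: T sin 53.5° · 4.4 = 55×9.81×2.2 = 1187 N·m.
So T = 1187 / (0.8039 × 4.4) = 335.6 N.
ΣF_x = 0: H_x = T cos 53.5° = 199.62 N.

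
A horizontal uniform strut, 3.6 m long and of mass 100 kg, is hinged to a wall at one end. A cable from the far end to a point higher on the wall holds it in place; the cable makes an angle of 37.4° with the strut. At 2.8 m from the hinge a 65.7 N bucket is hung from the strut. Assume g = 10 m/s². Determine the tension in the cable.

T ≈ 907 N

Take torques about the hinge: T sin 37.4° · 3.6 = 100×10×1.8 + 65.7×2.8 = 1984 N·m.
So T = 1984 / (0.6074 × 3.6) = 907.35 N.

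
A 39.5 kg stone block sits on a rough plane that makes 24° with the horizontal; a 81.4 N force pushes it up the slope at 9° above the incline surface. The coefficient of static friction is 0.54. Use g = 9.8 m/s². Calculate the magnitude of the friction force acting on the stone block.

f ≈ 77 N

Axes along / perpendicular to the incline. W sin 24° = 157.4 N down-slope; W cos 24° = 353.6 N into the surface.
Perpendicular: N = W cos 24° − P sin 9° = 353.6 − 12.73 = 340.9 N.
Along incline: P cos 9° + f = W sin 24° (friction acts up-slope) → f = 157.4 − 80.4 = 77.05 N.
|f| = 77.05 N ≤ μN = 184.1 N, so the stone block is indeed static.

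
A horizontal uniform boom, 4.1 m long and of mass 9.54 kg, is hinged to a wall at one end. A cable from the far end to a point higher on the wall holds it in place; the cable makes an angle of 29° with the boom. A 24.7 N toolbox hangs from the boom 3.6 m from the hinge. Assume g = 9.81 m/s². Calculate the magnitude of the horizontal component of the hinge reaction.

H_x ≈ 124 N

Take torques about the hinge: T sin 29° · 4.1 = 9.54×9.81×2.05 + 24.7×3.6 = 280.77 N·m.
So T = 280.77 / (0.4848 × 4.1) = 141.25 N.
ΣF_x = 0: H_x = T cos 29° = 123.54 N.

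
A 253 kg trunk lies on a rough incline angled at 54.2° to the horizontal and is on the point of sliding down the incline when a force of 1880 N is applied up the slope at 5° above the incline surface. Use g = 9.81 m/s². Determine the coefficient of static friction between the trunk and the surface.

μ ≈ 0.109

On the verge of sliding down the incline, friction is at its maximum μN and acts up the slope.
Perpendicular to incline: N = W cos 54.2° − P sin 5° = 1452 − 163.9 = 1288 N.
Along incline: P cos 5° + μN = W sin 54.2° → μ = (W sin 54.2° − P cos 5°) / N = 0.1088.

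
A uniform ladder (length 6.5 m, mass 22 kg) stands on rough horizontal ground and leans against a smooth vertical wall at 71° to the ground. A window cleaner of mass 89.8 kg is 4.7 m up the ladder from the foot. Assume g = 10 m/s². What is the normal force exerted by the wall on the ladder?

Torques about the foot: N_wall · 6.5 sin 71° = 22×10×3.25 cos 71° + 89.8×10×4.7 cos 71° → N_wall = 261.46 N.

N_wall ≈ 261 N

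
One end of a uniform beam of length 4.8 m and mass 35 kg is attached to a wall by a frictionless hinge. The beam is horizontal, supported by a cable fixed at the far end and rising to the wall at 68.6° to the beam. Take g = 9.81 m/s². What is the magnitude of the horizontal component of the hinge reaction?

H_x ≈ 67.3 N

Take torques about the hinge: T sin 68.6° · 4.8 = 35×9.81×2.4 = 824.04 N·m.
So T = 824.04 / (0.9311 × 4.8) = 184.39 N.
ΣF_x = 0: H_x = T cos 68.6° = 67.279 N.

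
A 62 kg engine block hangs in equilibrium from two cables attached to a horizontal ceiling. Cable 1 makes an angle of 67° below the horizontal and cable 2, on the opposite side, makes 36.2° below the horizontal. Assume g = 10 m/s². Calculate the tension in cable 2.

Weight W = 62 × 10 = 620 N acts straight down.
Horizontal: T_1 cos 67° = T_2 cos 36.2°  →  T_1 = 2.065 T_2.
Vertical: T_1 sin 67° + T_2 sin 36.2° = 620.
Substituting the horizontal relation into the vertical equation gives 2.492 T_2 = 620, so T_2 = 248.8 N.

T_2 ≈ 249 N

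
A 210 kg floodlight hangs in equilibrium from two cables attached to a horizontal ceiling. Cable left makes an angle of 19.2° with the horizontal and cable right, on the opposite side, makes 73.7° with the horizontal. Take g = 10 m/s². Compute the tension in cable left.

T_left ≈ 590 N

Weight W = 210 × 10 = 2100 N acts straight down.
Horizontal: T_left cos 19.2° = T_right cos 73.7°  →  T_right = 3.365 T_left.
Vertical: T_left sin 19.2° + T_right sin 73.7° = 2100.
Substituting the horizontal relation into the vertical equation gives 3.558 T_left = 2100, so T_left = 590.2 N.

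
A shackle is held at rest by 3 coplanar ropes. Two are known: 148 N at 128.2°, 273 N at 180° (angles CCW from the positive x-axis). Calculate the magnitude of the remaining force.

Sum the known components: ΣF_x = -364.5 N, ΣF_y = 116.3 N.
For equilibrium the remaining force must supply (−ΣF_x, −ΣF_y) = (364.5, -116.3) N.
Magnitude = √((364.5)² + (-116.3)²) = 382.6 N; direction = atan2(-116.3, 364.5) = 342.3°.

F ≈ 383 N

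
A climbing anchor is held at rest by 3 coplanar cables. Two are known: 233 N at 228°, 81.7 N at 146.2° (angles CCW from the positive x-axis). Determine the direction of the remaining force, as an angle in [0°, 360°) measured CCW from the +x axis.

Sum the known components: ΣF_x = -223.8 N, ΣF_y = -127.7 N.
For equilibrium the remaining force must supply (−ΣF_x, −ΣF_y) = (223.8, 127.7) N.
Magnitude = √((223.8)² + (127.7)²) = 257.7 N; direction = atan2(127.7, 223.8) = 29.7°.

θ ≈ 29.7°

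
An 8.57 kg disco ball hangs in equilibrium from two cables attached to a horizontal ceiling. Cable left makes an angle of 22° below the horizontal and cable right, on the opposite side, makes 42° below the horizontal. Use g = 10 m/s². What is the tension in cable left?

Weight W = 8.57 × 10 = 85.7 N acts straight down.
Horizontal: T_left cos 22° = T_right cos 42°  →  T_right = 1.248 T_left.
Vertical: T_left sin 22° + T_right sin 42° = 85.7.
Substituting the horizontal relation into the vertical equation gives 1.209 T_left = 85.7, so T_left = 70.86 N.

T_left ≈ 70.9 N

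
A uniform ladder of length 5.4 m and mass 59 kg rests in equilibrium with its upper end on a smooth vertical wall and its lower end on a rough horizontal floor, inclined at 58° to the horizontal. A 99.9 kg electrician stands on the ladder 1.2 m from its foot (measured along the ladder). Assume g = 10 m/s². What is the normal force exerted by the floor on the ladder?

ΣF_y = 0: N_floor = 59×10 + 99.9×10 = 1589 N.

N_floor ≈ 1590 N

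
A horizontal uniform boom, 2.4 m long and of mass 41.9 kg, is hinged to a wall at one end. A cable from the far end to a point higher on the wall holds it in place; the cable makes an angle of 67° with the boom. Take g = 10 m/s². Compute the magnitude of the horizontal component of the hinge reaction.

H_x ≈ 88.9 N

Take torques about the hinge: T sin 67° · 2.4 = 41.9×10×1.2 = 502.8 N·m.
So T = 502.8 / (0.9205 × 2.4) = 227.59 N.
ΣF_x = 0: H_x = T cos 67° = 88.927 N.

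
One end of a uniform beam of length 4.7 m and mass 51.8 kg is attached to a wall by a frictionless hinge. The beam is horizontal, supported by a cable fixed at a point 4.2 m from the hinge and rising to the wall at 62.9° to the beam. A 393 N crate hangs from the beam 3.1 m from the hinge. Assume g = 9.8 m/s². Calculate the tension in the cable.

Take torques about the hinge: T sin 62.9° · 4.2 = 51.8×9.8×2.35 + 393×3.1 = 2411.3 N·m.
So T = 2411.3 / (0.8902 × 4.2) = 644.91 N.

T ≈ 645 N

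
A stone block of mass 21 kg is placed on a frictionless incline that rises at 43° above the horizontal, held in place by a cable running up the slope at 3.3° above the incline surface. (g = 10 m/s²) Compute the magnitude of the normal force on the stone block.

Take axes along and perpendicular to the incline. Weight components: W sin 43° = 143.2 N down-slope, W cos 43° = 153.6 N into the surface.
Along incline: T cos 3.3° = W sin 43° → T = 143.5 N.
Perpendicular: N = W cos 43° − T sin 3.3° = 145.3 N.

N ≈ 145 N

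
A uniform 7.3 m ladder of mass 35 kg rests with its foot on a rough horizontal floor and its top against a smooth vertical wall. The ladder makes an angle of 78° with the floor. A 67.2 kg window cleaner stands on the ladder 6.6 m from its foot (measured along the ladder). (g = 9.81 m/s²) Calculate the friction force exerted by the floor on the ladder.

f ≈ 163 N

Torques about the foot: N_wall · 7.3 sin 78° = 35×9.81×3.65 cos 78° + 67.2×9.81×6.6 cos 78° → N_wall = 163.18 N.
ΣF_x = 0: f_floor = N_wall = 163.18 N.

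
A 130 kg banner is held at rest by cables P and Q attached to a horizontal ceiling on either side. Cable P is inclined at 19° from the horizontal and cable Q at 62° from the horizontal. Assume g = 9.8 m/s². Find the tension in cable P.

Weight W = 130 × 9.8 = 1274 N acts straight down.
Horizontal: T_P cos 19° = T_Q cos 62°  →  T_Q = 2.014 T_P.
Vertical: T_P sin 19° + T_Q sin 62° = 1274.
Substituting the horizontal relation into the vertical equation gives 2.104 T_P = 1274, so T_P = 605.6 N.

T_P ≈ 606 N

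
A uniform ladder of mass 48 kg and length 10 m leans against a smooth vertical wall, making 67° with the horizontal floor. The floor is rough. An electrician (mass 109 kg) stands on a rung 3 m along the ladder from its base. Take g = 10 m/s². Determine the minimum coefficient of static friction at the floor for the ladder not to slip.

ΣF_y = 0: N_floor = 48×10 + 109×10 = 1570 N.
Torques about the foot: N_wall · 10 sin 67° = 48×10×5 cos 67° + 109×10×3 cos 67° → N_wall = 240.68 N.
ΣF_x = 0: f_floor = N_wall = 240.68 N.
μ_min = f_floor / N_floor = 240.68 / 1570 = 0.1533.

μ_min ≈ 0.153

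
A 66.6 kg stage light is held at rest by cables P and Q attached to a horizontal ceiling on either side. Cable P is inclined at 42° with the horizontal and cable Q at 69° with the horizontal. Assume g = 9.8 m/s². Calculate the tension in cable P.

Weight W = 66.6 × 9.8 = 652.7 N acts straight down.
Horizontal: T_P cos 42° = T_Q cos 69°  →  T_Q = 2.074 T_P.
Vertical: T_P sin 42° + T_Q sin 69° = 652.7.
Substituting the horizontal relation into the vertical equation gives 2.605 T_P = 652.7, so T_P = 250.5 N.

T_P ≈ 251 N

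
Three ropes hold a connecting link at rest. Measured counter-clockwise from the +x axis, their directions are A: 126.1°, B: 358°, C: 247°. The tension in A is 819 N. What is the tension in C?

Resolve: ΣF_x = 819 cos 126.1° + T_B cos 358° + T_C cos 247° = 0.
        ΣF_y = 819 sin 126.1° + T_B sin 358° + T_C sin 247° = 0.
The known terms sum to (-482.6, 661.7) N, so 0.9994 T_B − 0.3907 T_C = 482.6 and -0.0349 T_B − 0.9205 T_C = -661.7.
Solving simultaneously: T_B = 752.8 N, T_C = 690.4 N.

T_C ≈ 690 N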